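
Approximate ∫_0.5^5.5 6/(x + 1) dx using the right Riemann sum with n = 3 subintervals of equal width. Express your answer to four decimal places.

6.7653

Δx = (5.5 − 0.5)/3 = 5/3.
Right endpoints: 13/6, 23/6, 5.5.
f(13/6) = 36/19, f(23/6) = 36/29, f(5.5) = 12/13.
Sum = Δx · [f(13/6) + f(23/6) + f(5.5)].
Sum ≈ 6.7653.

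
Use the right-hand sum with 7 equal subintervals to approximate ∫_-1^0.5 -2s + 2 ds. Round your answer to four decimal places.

3.4286

Δs = (0.5 − (-1))/7 = 3/14.
Right endpoints: -11/14, -4/7, -5/14, -1/7, 1/14, 2/7, 0.5.
f(-11/14) = 25/7, f(-4/7) = 22/7, f(-5/14) = 19/7, f(-1/7) = 16/7, f(1/14) = 13/7, f(2/7) = 10/7, f(0.5) = 1.
Sum = Δs · [f(-11/14) + f(-4/7) + f(-5/14) + ...].
Sum ≈ 3.4286.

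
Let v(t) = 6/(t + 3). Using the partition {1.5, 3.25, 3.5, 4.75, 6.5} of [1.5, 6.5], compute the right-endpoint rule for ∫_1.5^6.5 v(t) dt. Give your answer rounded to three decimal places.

Subinterval widths: 1.75, 0.25, 1.25, 1.75.
Right endpoints: 3.25, 3.5, 4.75, 6.5.
v(3.25) = 0.96, v(3.5) = 12/13, v(4.75) = 24/31, v(6.5) = 12/19.
Sum = Σ Δt_i · v(t_i).
Sum ≈ 3.984.

3.984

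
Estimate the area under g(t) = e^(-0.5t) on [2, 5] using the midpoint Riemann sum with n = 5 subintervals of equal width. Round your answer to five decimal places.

Δt = (5 − 2)/5 = 0.6.
Midpoints: 2.3, 2.9, 3.5, 4.1, 4.7.
g(2.3) ≈ 0.31664, g(2.9) ≈ 0.23457, g(3.5) ≈ 0.17377, g(4.1) ≈ 0.12873, g(4.7) ≈ 0.09537.
Sum = Δt · [g(2.3) + g(2.9) + g(3.5) + g(4.1) + g(4.7)].
Sum ≈ 0.56945.

0.56945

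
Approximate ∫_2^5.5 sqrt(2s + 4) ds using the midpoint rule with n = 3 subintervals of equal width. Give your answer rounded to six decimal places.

Δs = (5.5 − 2)/3 = 7/6.
Midpoints: 31/12, 3.75, 59/12.
f(31/12) ≈ 3.027650, f(3.75) ≈ 3.391165, f(59/12) ≈ 3.719319.
Sum = Δs · [f(31/12) + f(3.75) + f(59/12)].
Sum ≈ 11.827823.

11.827823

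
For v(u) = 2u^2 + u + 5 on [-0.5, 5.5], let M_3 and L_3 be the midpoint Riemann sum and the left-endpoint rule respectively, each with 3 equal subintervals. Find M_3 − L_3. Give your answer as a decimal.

54

M_3 = 152.
L_3 = 98.
M_3 − L_3 = 54.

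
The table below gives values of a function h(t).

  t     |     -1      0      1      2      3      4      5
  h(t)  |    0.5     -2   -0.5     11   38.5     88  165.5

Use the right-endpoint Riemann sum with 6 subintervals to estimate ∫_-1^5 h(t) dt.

Δt = 1.
Sum = 1·[(-2) + (-0.5) + 11 + 38.5 + 88 + 165.5] = 300.5.

300.5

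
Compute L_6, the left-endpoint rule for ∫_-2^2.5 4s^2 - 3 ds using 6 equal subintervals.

16.3125

Δs = (2.5 − (-2))/6 = 0.75.
Left endpoints: -2, -1.25, -0.5, 0.25, 1, 1.75.
f(-2) = 13, f(-1.25) = 3.25, f(-0.5) = -2, f(0.25) = -2.75, f(1) = 1, f(1.75) = 9.25.
Sum = Δs · [f(-2) + f(-1.25) + f(-0.5) + ...].
Sum = 16.3125.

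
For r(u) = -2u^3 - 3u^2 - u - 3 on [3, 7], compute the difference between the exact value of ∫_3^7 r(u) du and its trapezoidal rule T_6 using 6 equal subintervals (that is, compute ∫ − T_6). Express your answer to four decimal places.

Exact integral: ∫_3^7 r(u) du = -1508.
T_6 ≈ -1517.777778.
Error ≈ -1508 − (-1517.777778) ≈ 9.7778.

9.7778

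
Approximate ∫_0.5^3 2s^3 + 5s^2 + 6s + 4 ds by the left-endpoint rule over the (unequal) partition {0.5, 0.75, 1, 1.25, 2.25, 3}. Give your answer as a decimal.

81.828125

Subinterval widths: 0.25, 0.25, 0.25, 1, 0.75.
Left endpoints: 0.5, 0.75, 1, 1.25, 2.25.
f(0.5) = 8.5, f(0.75) = 12.15625, f(1) = 17, f(1.25) = 23.21875, f(2.25) = 65.59375.
Sum = Σ Δs_i · f(s_i).
Sum = 81.828125.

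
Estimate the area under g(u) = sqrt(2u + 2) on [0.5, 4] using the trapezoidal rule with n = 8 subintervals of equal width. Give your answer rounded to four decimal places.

8.8047

Δu = (4 − 0.5)/8 = 0.4375.
g(0.5) ≈ 1.7321, g(0.9375) ≈ 1.9685, g(1.375) ≈ 2.1794, g(1.8125) ≈ 2.3717, g(2.25) ≈ 2.5495, g(2.6875) ≈ 2.7157, g(3.125) ≈ 2.8723, g(3.5625) ≈ 3.0208, g(4) ≈ 3.1623.
T_8 = (Δu/2)·[g(u_0) + 2g(u_1) + ... + 2g(u_{7}) + g(u_8)].
Sum ≈ 8.8047.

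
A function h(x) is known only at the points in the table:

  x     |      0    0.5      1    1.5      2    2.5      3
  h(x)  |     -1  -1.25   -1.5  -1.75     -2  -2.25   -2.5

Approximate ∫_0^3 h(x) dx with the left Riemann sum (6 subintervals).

Δx = 0.5.
Sum = 0.5·[(-1) + (-1.25) + (-1.5) + (-1.75) + (-2) + (-2.25)] = -4.875.

-4.875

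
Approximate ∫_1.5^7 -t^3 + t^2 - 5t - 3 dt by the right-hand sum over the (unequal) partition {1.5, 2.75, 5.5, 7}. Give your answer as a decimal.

Subinterval widths: 1.25, 2.75, 1.5.
Right endpoints: 2.75, 5.5, 7.
f(2.75) = -29.984375, f(5.5) = -166.625, f(7) = -332.
Sum = Σ Δt_i · f(t_i).
Sum = -993.69921875.

-993.69921875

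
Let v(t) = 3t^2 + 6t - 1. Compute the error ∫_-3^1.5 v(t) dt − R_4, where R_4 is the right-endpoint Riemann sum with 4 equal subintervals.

Exact integral: ∫_-3^1.5 v(t) dt = 5.625.
R_4 = 12.26953125.
Error = 5.625 − 12.26953125 = -6.64453125.

-6.64453125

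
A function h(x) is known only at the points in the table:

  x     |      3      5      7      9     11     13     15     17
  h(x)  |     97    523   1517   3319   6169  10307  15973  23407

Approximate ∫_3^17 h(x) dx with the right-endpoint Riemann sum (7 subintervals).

122430

Δx = 2.
Sum = 2·[523 + 1517 + 3319 + 6169 + 10307 + 15973 + 23407] = 122430.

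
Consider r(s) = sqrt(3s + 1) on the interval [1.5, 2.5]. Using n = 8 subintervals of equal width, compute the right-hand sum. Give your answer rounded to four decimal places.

2.6761

Δs = (2.5 − 1.5)/8 = 0.125.
Right endpoints: 1.625, 1.75, 1.875, 2, 2.125, 2.25, 2.375, 2.5.
r(1.625) ≈ 2.4238, r(1.75) ≈ 2.5000, r(1.875) ≈ 2.5739, r(2) ≈ 2.6458, r(2.125) ≈ 2.7157, r(2.25) ≈ 2.7839, r(2.375) ≈ 2.8504, r(2.5) ≈ 2.9155.
Sum = Δs · [r(1.625) + r(1.75) + r(1.875) + ...].
Sum ≈ 2.6761.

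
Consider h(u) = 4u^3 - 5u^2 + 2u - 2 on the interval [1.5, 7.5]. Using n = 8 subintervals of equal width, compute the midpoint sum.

2489.71875

Δu = (7.5 − 1.5)/8 = 0.75.
Midpoints: 1.875, 2.625, 3.375, 4.125, 4.875, 5.625, 6.375, 7.125.
h(1.875) = 10.5390625, h(2.625) = 41.1484375, h(3.375) = 101.5703125, h(4.125) = 201.9296875, h(4.875) = 352.3515625, h(5.625) = 562.9609375, h(6.375) = 843.8828125, h(7.125) = 1205.2421875.
Sum = Δu · [h(1.875) + h(2.625) + h(3.375) + ...].
Sum = 2489.71875.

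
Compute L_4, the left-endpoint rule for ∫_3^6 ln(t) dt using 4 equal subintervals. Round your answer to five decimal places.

Δt = (6 − 3)/4 = 0.75.
Left endpoints: 3, 3.75, 4.5, 5.25.
f(3) ≈ 1.09861, f(3.75) ≈ 1.32176, f(4.5) ≈ 1.50408, f(5.25) ≈ 1.65823.
Sum = Δt · [f(3) + f(3.75) + f(4.5) + f(5.25)].
Sum ≈ 4.18701.

4.18701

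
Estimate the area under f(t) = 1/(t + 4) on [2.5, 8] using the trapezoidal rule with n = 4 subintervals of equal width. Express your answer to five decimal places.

Δt = (8 − 2.5)/4 = 1.375.
f(2.5) = 2/13, f(3.875) = 8/63, f(5.25) = 4/37, f(6.625) = 8/85, f(8) = 1/12.
T_4 = (Δt/2)·[f(t_0) + 2f(t_1) + 2f(t_2) + 2f(t_3) + f(t_4)].
Sum ≈ 0.61572.

0.61572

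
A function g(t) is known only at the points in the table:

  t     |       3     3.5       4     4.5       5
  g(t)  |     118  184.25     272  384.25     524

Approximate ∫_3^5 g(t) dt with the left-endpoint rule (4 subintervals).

Δt = 0.5.
Sum = 0.5·[118 + 184.25 + 272 + 384.25] = 479.25.

479.25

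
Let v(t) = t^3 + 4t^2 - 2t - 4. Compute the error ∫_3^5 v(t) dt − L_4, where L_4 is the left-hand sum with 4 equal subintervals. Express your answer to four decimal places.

38.1667

Exact integral: ∫_3^5 v(t) dt ≈ 242.666667.
L_4 = 204.5.
Error ≈ 242.666667 − 204.5 ≈ 38.1667.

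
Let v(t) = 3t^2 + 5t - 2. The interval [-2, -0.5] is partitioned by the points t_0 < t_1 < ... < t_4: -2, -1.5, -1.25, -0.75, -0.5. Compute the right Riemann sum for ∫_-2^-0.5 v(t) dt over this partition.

-5.234375

Subinterval widths: 0.5, 0.25, 0.5, 0.25.
Right endpoints: -1.5, -1.25, -0.75, -0.5.
v(-1.5) = -2.75, v(-1.25) = -3.5625, v(-0.75) = -4.0625, v(-0.5) = -3.75.
Sum = Σ Δt_i · v(t_i).
Sum = -5.234375.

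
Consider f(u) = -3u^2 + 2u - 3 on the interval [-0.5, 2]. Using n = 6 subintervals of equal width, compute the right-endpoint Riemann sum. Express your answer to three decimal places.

Δu = (2 − (-0.5))/6 = 5/12.
Right endpoints: -1/12, 1/3, 0.75, 7/6, 19/12, 2.
f(-1/12) = -3.1875, f(1/3) = -8/3, f(0.75) = -3.1875, f(7/6) = -4.75, f(19/12) = -353/48, f(2) = -11.
Sum = Δu · [f(-1/12) + f(1/3) + f(0.75) + ...].
Sum ≈ -13.394.

-13.394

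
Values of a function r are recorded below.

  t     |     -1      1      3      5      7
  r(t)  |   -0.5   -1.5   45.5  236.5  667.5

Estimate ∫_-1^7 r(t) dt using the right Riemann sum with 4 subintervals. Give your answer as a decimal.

Δt = 2.
Sum = 2·[(-1.5) + 45.5 + 236.5 + 667.5] = 1896.

1896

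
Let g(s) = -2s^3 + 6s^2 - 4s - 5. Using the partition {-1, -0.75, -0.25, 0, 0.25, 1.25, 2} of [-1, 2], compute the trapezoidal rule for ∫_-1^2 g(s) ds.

-10.265625

Subinterval widths: 0.25, 0.5, 0.25, 0.25, 1, 0.75.
g(-1) = 7, g(-0.75) = 2.21875, g(-0.25) = -3.59375, g(0) = -5, g(0.25) = -5.65625, g(1.25) = -4.53125, g(2) = -5.
On each subinterval the trapezoid contributes (Δs_i/2)·[g(s_{i-1}) + g(s_i)].
Sum = -10.265625.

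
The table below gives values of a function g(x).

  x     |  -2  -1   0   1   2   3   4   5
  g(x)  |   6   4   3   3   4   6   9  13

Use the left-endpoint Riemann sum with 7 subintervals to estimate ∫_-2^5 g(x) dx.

35

Δx = 1.
Sum = 1·[6 + 4 + 3 + 3 + 4 + 6 + 9] = 35.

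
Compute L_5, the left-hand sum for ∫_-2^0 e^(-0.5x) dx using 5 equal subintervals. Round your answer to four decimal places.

3.7917

Δx = (0 − (-2))/5 = 0.4.
Left endpoints: -2, -1.6, -1.2, -0.8, -0.4.
f(-2) ≈ 2.7183, f(-1.6) ≈ 2.2255, f(-1.2) ≈ 1.8221, f(-0.8) ≈ 1.4918, f(-0.4) ≈ 1.2214.
Sum = Δx · [f(-2) + f(-1.6) + f(-1.2) + f(-0.8) + f(-0.4)].
Sum ≈ 3.7917.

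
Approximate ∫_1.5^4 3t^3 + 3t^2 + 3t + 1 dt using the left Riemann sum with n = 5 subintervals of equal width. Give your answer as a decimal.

Δt = (4 − 1.5)/5 = 0.5.
Left endpoints: 1.5, 2, 2.5, 3, 3.5.
f(1.5) = 22.375, f(2) = 43, f(2.5) = 74.125, f(3) = 118, f(3.5) = 176.875.
Sum = Δt · [f(1.5) + f(2) + f(2.5) + f(3) + f(3.5)].
Sum = 217.1875.

217.1875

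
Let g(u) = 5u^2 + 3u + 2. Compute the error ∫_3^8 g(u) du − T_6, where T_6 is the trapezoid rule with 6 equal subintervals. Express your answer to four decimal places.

-2.8935

Exact integral: ∫_3^8 g(u) du ≈ 900.833333.
T_6 ≈ 903.726852.
Error ≈ 900.833333 − 903.726852 ≈ -2.8935.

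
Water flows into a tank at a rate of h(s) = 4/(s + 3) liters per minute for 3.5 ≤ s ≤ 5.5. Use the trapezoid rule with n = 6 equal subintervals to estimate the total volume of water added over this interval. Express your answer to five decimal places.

Δs = (5.5 − 3.5)/6 = 1/3.
h(3.5) = 8/13, h(23/6) = 24/41, h(25/6) = 24/43, h(4.5) = 8/15, h(29/6) = 24/47, h(31/6) = 24/49, h(5.5) = 8/17.
T_6 = (Δs/2)·[h(s_0) + 2h(s_1) + ... + 2h(s_{5}) + h(s_6)].
Sum ≈ 1.07342.

1.07342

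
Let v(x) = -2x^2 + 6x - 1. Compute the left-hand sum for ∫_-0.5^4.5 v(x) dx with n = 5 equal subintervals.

-2.5

Δx = (4.5 − (-0.5))/5 = 1.
Left endpoints: -0.5, 0.5, 1.5, 2.5, 3.5.
v(-0.5) = -4.5, v(0.5) = 1.5, v(1.5) = 3.5, v(2.5) = 1.5, v(3.5) = -4.5.
Sum = Δx · [v(-0.5) + v(0.5) + v(1.5) + v(2.5) + v(3.5)].
Sum = -2.5.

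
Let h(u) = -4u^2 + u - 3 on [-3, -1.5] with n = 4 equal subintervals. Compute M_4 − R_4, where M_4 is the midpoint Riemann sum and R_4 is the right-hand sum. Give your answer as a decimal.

-5.1328125

M_4 = -39.3046875.
R_4 = -34.171875.
M_4 − R_4 = -5.1328125.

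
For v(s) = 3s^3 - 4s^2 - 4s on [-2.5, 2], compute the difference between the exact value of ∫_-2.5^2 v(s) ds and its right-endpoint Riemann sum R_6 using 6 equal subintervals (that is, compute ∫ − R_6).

-20.56640625

Exact integral: ∫_-2.5^2 v(s) ds = -44.296875.
R_6 = -23.73046875.
Error = -44.296875 − (-23.73046875) = -20.56640625.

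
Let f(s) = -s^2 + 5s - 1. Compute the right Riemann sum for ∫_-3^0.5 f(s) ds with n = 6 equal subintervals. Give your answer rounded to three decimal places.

Δs = (0.5 − (-3))/6 = 7/12.
Right endpoints: -29/12, -11/6, -1.25, -2/3, -1/12, 0.5.
f(-29/12) = -2725/144, f(-11/6) = -487/36, f(-1.25) = -8.8125, f(-2/3) = -43/9, f(-1/12) = -205/144, f(0.5) = 1.25.
Sum = Δs · [f(-29/12) + f(-11/6) + f(-1.25) + ...].
Sum ≈ -26.959.

-26.959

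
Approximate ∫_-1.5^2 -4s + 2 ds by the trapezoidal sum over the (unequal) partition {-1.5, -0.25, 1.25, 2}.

3.5

Subinterval widths: 1.25, 1.5, 0.75.
f(-1.5) = 8, f(-0.25) = 3, f(1.25) = -3, f(2) = -6.
On each subinterval the trapezoid contributes (Δs_i/2)·[f(s_{i-1}) + f(s_i)].
Sum = 3.5.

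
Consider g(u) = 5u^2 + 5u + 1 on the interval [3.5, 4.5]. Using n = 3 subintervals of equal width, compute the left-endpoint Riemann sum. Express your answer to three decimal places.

94.009

Δu = (4.5 − 3.5)/3 = 1/3.
Left endpoints: 3.5, 23/6, 25/6.
g(3.5) = 79.75, g(23/6) = 3371/36, g(25/6) = 3911/36.
Sum = Δu · [g(3.5) + g(23/6) + g(25/6)].
Sum ≈ 94.009.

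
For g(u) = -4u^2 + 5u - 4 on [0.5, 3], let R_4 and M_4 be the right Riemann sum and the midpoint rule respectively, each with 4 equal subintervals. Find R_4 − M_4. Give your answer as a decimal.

-8.0078125

R_4 = -31.640625.
M_4 = -23.6328125.
R_4 − M_4 = -8.0078125.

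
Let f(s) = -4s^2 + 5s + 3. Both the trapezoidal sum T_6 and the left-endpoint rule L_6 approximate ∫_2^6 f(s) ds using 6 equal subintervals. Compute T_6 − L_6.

-36

T_6 ≈ -186.518519.
L_6 ≈ -150.518519.
T_6 − L_6 = -36.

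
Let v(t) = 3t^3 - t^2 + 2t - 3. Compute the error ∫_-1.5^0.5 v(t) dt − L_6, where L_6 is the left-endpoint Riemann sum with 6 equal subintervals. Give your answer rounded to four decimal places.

2.9537

Exact integral: ∫_-1.5^0.5 v(t) dt ≈ -12.916667.
L_6 ≈ -15.870370.
Error ≈ -12.916667 − (-15.870370) ≈ 2.9537.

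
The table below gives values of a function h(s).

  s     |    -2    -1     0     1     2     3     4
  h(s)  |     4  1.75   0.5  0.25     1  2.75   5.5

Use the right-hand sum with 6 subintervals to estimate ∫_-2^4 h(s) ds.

11.75

Δs = 1.
Sum = 1·[1.75 + 0.5 + 0.25 + 1 + 2.75 + 5.5] = 11.75.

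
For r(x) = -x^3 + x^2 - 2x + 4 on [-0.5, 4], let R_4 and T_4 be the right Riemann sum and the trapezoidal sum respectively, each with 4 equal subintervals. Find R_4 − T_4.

R_4 ≈ -76.666992.
T_4 ≈ -44.393555.
R_4 − T_4 = -32.2734375.

-32.2734375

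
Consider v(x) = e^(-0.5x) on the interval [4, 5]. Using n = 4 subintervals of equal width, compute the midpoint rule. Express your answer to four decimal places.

Δx = (5 − 4)/4 = 0.25.
Midpoints: 4.125, 4.375, 4.625, 4.875.
v(4.125) ≈ 0.1271, v(4.375) ≈ 0.1122, v(4.625) ≈ 0.0990, v(4.875) ≈ 0.0874.
Sum = Δx · [v(4.125) + v(4.375) + v(4.625) + v(4.875)].
Sum ≈ 0.1064.

0.1064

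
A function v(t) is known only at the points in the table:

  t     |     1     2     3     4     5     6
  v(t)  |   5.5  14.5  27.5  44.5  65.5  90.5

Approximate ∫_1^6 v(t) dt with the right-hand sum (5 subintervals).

242.5

Δt = 1.
Sum = 1·[14.5 + 27.5 + 44.5 + 65.5 + 90.5] = 242.5.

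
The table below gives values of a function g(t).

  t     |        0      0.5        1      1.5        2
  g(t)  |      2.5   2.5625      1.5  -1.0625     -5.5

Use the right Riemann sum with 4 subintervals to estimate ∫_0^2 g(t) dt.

Δt = 0.5.
Sum = 0.5·[2.5625 + 1.5 + (-1.0625) + (-5.5)] = -1.25.

-1.25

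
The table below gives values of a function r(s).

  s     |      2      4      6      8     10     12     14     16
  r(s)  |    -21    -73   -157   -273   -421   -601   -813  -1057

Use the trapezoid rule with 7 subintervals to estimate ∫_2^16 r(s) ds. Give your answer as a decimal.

-5754

Δs = 2.
T_7 = (2/2)·[(-21) + 2·(-73) + 2·(-157) + 2·(-273) + 2·(-421) + 2·(-601) + 2·(-813) + (-1057)] = -5754.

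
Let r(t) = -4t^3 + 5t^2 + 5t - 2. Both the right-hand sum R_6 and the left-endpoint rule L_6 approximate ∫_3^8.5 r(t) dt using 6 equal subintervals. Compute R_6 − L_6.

-1837.6875

R_6 ≈ -4981.5358796.
L_6 ≈ -3143.8483796.
R_6 − L_6 = -1837.6875.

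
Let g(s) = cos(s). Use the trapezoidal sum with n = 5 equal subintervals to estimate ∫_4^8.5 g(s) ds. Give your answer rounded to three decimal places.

Δs = (8.5 − 4)/5 = 0.9.
g(4) ≈ -0.654, g(4.9) ≈ 0.187, g(5.8) ≈ 0.886, g(6.7) ≈ 0.914, g(7.6) ≈ 0.251, g(8.5) ≈ -0.602.
T_5 = (Δs/2)·[g(s_0) + 2g(s_1) + ... + 2g(s_{4}) + g(s_5)].
Sum ≈ 1.449.

1.449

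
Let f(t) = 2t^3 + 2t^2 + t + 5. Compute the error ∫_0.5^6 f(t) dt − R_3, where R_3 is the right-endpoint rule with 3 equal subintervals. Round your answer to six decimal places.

-532.596065

Exact integral: ∫_0.5^6 f(t) dt ≈ 837.26041667.
R_3 ≈ 1369.85648148.
Error ≈ 837.26041667 − 1369.85648148 ≈ -532.596065.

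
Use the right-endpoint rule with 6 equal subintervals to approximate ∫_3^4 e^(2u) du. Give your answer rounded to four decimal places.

Δu = (4 − 3)/6 = 1/6.
Right endpoints: 19/6, 10/3, 3.5, 11/3, 23/6, 4.
f(19/6) ≈ 563.0302, f(10/3) ≈ 785.7720, f(3.5) ≈ 1096.6332, f(11/3) ≈ 1530.4749, f(23/6) ≈ 2135.9497, f(4) ≈ 2980.9580.
Sum = Δu · [f(19/6) + f(10/3) + f(3.5) + ...].
Sum ≈ 1515.4697.

1515.4697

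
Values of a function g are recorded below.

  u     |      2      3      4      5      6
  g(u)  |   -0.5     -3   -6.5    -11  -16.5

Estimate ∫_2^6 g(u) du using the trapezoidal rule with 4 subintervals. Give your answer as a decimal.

Δu = 1.
T_4 = (1/2)·[(-0.5) + 2·(-3) + 2·(-6.5) + 2·(-11) + (-16.5)] = -29.

-29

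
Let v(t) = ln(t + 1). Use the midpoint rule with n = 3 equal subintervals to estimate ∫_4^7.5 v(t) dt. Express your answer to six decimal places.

6.648015

Δt = (7.5 − 4)/3 = 7/6.
Midpoints: 55/12, 5.75, 83/12.
v(55/12) ≈ 1.719786, v(5.75) ≈ 1.909543, v(83/12) ≈ 2.068970.
Sum = Δt · [v(55/12) + v(5.75) + v(83/12)].
Sum ≈ 6.648015.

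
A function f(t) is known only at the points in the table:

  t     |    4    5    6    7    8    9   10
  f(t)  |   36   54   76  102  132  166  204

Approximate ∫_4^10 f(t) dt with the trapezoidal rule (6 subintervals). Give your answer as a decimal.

Δt = 1.
T_6 = (1/2)·[36 + 2·54 + 2·76 + 2·102 + 2·132 + 2·166 + 204] = 650.

650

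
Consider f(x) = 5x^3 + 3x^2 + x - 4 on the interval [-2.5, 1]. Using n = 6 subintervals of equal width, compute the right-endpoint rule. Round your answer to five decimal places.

-28.54384

Δx = (1 − (-2.5))/6 = 7/12.
Right endpoints: -23/12, -4/3, -0.75, -1/6, 5/12, 1.
f(-23/12) = -52015/1728, f(-4/3) = -320/27, f(-0.75) = -5.171875, f(-1/6) = -887/216, f(5/12) = -4667/1728, f(1) = 5.
Sum = Δx · [f(-23/12) + f(-4/3) + f(-0.75) + ...].
Sum ≈ -28.54384.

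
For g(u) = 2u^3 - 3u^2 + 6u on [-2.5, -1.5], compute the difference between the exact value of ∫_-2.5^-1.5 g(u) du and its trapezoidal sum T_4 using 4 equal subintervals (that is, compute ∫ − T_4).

Exact integral: ∫_-2.5^-1.5 g(u) du = -41.25.
T_4 = -41.40625.
Error = -41.25 − (-41.40625) = 0.15625.

0.15625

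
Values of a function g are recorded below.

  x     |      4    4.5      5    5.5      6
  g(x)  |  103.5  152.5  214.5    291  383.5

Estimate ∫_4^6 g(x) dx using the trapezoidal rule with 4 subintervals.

Δx = 0.5.
T_4 = (0.5/2)·[103.5 + 2·152.5 + 2·214.5 + 2·291 + 383.5] = 450.75.

450.75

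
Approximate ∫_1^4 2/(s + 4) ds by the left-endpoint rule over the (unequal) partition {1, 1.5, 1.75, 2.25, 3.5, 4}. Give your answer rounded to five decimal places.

Subinterval widths: 0.5, 0.25, 0.5, 1.25, 0.5.
Left endpoints: 1, 1.5, 1.75, 2.25, 3.5.
f(1) = 0.4, f(1.5) = 4/11, f(1.75) = 8/23, f(2.25) = 0.32, f(3.5) = 4/15.
Sum = Σ Δs_i · f(s_i).
Sum ≈ 0.99816.

0.99816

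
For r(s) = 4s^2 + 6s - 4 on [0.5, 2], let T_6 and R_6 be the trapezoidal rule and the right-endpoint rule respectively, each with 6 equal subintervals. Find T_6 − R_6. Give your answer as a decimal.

T_6 = 15.8125.
R_6 = 18.8125.
T_6 − R_6 = -3.

-3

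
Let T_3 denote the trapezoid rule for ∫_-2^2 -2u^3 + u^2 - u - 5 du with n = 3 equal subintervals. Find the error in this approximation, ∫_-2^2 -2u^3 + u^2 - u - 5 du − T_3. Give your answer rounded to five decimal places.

Exact integral: ∫_-2^2 f(u) du ≈ -14.6666667.
T_3 ≈ -13.4814815.
Error ≈ -14.6666667 − (-13.4814815) ≈ -1.18519.

-1.18519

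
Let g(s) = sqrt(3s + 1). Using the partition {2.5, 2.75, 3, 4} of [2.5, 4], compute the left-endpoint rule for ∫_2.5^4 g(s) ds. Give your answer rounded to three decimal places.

Subinterval widths: 0.25, 0.25, 1.
Left endpoints: 2.5, 2.75, 3.
g(2.5) ≈ 2.915, g(2.75) ≈ 3.041, g(3) ≈ 3.162.
Sum = Σ Δs_i · g(s_i).
Sum ≈ 4.651.

4.651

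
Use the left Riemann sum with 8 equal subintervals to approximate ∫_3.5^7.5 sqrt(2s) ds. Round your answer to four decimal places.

12.8822

Δs = (7.5 − 3.5)/8 = 0.5.
Left endpoints: 3.5, 4, 4.5, 5, 5.5, 6, 6.5, 7.
f(3.5) ≈ 2.6458, f(4) ≈ 2.8284, f(4.5) ≈ 3.0000, f(5) ≈ 3.1623, f(5.5) ≈ 3.3166, f(6) ≈ 3.4641, f(6.5) ≈ 3.6056, f(7) ≈ 3.7417.
Sum = Δs · [f(3.5) + f(4) + f(4.5) + ...].
Sum ≈ 12.8822.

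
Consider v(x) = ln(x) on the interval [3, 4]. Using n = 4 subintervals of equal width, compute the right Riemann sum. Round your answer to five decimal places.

Δx = (4 − 3)/4 = 0.25.
Right endpoints: 3.25, 3.5, 3.75, 4.
v(3.25) ≈ 1.17865, v(3.5) ≈ 1.25276, v(3.75) ≈ 1.32176, v(4) ≈ 1.38629.
Sum = Δx · [v(3.25) + v(3.5) + v(3.75) + v(4)].
Sum ≈ 1.28487.

1.28487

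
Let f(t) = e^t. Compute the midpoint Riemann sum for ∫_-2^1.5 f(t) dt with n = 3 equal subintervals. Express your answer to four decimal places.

4.1093

Δt = (1.5 − (-2))/3 = 7/6.
Midpoints: -17/12, -0.25, 11/12.
f(-17/12) ≈ 0.2425, f(-0.25) ≈ 0.7788, f(11/12) ≈ 2.5009.
Sum = Δt · [f(-17/12) + f(-0.25) + f(11/12)].
Sum ≈ 4.1093.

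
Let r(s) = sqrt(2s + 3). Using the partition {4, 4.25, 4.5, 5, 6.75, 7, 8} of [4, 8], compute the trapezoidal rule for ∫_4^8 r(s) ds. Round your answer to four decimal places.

Subinterval widths: 0.25, 0.25, 0.5, 1.75, 0.25, 1.
r(4) ≈ 3.3166, r(4.25) ≈ 3.3912, r(4.5) ≈ 3.4641, r(5) ≈ 3.6056, r(6.75) ≈ 4.0620, r(7) ≈ 4.1231, r(8) ≈ 4.3589.
On each subinterval the trapezoid contributes (Δs_i/2)·[r(s_{i-1}) + r(s_i)].
Sum ≈ 15.4361.

15.4361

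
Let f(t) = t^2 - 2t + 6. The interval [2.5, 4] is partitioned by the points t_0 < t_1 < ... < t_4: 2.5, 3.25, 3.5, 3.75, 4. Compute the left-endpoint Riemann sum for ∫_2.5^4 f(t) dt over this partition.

Subinterval widths: 0.75, 0.25, 0.25, 0.25.
Left endpoints: 2.5, 3.25, 3.5, 3.75.
f(2.5) = 7.25, f(3.25) = 10.0625, f(3.5) = 11.25, f(3.75) = 12.5625.
Sum = Σ Δt_i · f(t_i).
Sum = 13.90625.

13.90625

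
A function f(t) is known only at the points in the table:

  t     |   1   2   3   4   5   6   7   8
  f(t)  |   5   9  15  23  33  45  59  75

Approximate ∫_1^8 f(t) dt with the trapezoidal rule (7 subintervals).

Δt = 1.
T_7 = (1/2)·[5 + 2·9 + 2·15 + 2·23 + 2·33 + 2·45 + 2·59 + 75] = 224.

224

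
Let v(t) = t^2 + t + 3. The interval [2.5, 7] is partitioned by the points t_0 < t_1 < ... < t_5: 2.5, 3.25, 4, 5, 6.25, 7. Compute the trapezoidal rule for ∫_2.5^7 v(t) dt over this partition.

144.703125

Subinterval widths: 0.75, 0.75, 1, 1.25, 0.75.
v(2.5) = 11.75, v(3.25) = 16.8125, v(4) = 23, v(5) = 33, v(6.25) = 48.3125, v(7) = 59.
On each subinterval the trapezoid contributes (Δt_i/2)·[v(t_{i-1}) + v(t_i)].
Sum = 144.703125.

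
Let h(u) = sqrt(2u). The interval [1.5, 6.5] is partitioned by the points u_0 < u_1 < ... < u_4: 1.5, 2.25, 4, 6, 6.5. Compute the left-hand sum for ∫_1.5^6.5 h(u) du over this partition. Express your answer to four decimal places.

Subinterval widths: 0.75, 1.75, 2, 0.5.
Left endpoints: 1.5, 2.25, 4, 6.
h(1.5) ≈ 1.7321, h(2.25) ≈ 2.1213, h(4) ≈ 2.8284, h(6) ≈ 3.4641.
Sum = Σ Δu_i · h(u_i).
Sum ≈ 12.4003.

12.4003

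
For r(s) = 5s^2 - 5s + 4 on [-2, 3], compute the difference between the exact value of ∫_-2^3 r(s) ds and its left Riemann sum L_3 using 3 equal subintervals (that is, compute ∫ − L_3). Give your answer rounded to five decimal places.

-11.57407

Exact integral: ∫_-2^3 r(s) ds ≈ 65.8333333.
L_3 ≈ 77.4074074.
Error ≈ 65.8333333 − 77.4074074 ≈ -11.57407.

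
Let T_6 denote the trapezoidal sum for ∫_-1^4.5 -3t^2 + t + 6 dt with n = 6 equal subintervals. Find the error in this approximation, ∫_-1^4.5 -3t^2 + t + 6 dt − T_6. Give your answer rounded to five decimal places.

2.31076

Exact integral: ∫_-1^4.5 f(t) dt = -49.5.
T_6 ≈ -51.8107639.
Error ≈ -49.5 − (-51.8107639) ≈ 2.31076.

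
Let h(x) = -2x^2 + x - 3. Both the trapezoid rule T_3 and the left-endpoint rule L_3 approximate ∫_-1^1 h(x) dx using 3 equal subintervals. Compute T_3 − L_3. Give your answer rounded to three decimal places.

T_3 ≈ -7.62963.
L_3 ≈ -8.29630.
T_3 − L_3 ≈ 0.667.

0.667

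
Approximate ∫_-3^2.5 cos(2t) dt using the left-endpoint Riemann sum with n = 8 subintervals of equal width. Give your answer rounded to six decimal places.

Δt = (2.5 − (-3))/8 = 0.6875.
Left endpoints: -3, -2.3125, -1.625, -0.9375, -0.25, 0.4375, 1.125, 1.8125.
f(-3) ≈ 0.960170, f(-2.3125) ≈ -0.087278, f(-1.625) ≈ -0.994130, f(-0.9375) ≈ -0.299534, f(-0.25) ≈ 0.877583, f(0.4375) ≈ 0.640997, f(1.125) ≈ -0.628174, f(1.8125) ≈ -0.885416.
Sum = Δt · [f(-3) + f(-2.3125) + f(-1.625) + ...].
Sum ≈ -0.285850.

-0.285850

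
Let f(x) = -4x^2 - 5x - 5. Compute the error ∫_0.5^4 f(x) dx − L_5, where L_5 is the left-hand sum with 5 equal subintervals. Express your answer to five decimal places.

-27.03167

Exact integral: ∫_0.5^4 f(x) dx ≈ -142.0416667.
L_5 = -115.01.
Error ≈ -142.0416667 − (-115.01) ≈ -27.03167.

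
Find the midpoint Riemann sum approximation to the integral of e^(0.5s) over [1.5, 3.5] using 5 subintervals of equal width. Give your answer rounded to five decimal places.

7.26309

Δs = (3.5 − 1.5)/5 = 0.4.
Midpoints: 1.7, 2.1, 2.5, 2.9, 3.3.
f(1.7) ≈ 2.33965, f(2.1) ≈ 2.85765, f(2.5) ≈ 3.49034, f(2.9) ≈ 4.26311, f(3.3) ≈ 5.20698.
Sum = Δs · [f(1.7) + f(2.1) + f(2.5) + f(2.9) + f(3.3)].
Sum ≈ 7.26309.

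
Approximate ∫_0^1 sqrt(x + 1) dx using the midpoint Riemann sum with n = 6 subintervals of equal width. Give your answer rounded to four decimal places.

1.2191

Δx = (1 − 0)/6 = 1/6.
Midpoints: 1/12, 0.25, 5/12, 7/12, 0.75, 11/12.
f(1/12) ≈ 1.0408, f(0.25) ≈ 1.1180, f(5/12) ≈ 1.1902, f(7/12) ≈ 1.2583, f(0.75) ≈ 1.3229, f(11/12) ≈ 1.3844.
Sum = Δx · [f(1/12) + f(0.25) + f(5/12) + ...].
Sum ≈ 1.2191.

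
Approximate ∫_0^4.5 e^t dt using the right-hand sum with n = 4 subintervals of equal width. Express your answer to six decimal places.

Δt = (4.5 − 0)/4 = 1.125.
Right endpoints: 1.125, 2.25, 3.375, 4.5.
f(1.125) ≈ 3.080217, f(2.25) ≈ 9.487736, f(3.375) ≈ 29.224284, f(4.5) ≈ 90.017131.
Sum = Δt · [f(1.125) + f(2.25) + f(3.375) + f(4.5)].
Sum ≈ 148.285539.

148.285539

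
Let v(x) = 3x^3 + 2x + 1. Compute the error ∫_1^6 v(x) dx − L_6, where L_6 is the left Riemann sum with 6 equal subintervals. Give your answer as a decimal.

254.6875

Exact integral: ∫_1^6 v(x) dx = 1011.25.
L_6 = 756.5625.
Error = 1011.25 − 756.5625 = 254.6875.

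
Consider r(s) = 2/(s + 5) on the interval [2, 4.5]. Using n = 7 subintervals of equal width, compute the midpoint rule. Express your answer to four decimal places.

Δs = (4.5 − 2)/7 = 5/14.
Midpoints: 61/28, 71/28, 81/28, 3.25, 101/28, 111/28, 121/28.
r(61/28) = 56/201, r(71/28) = 56/211, r(81/28) = 56/221, r(3.25) = 8/33, r(101/28) = 56/241, r(111/28) = 56/251, r(121/28) = 56/261.
Sum = Δs · [r(61/28) + r(71/28) + r(81/28) + ...].
Sum ≈ 0.6107.

0.6107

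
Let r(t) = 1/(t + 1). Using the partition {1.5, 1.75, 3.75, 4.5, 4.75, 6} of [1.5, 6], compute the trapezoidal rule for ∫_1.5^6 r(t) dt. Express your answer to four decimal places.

1.0592

Subinterval widths: 0.25, 2, 0.75, 0.25, 1.25.
r(1.5) = 0.4, r(1.75) = 4/11, r(3.75) = 4/19, r(4.5) = 2/11, r(4.75) = 4/23, r(6) = 1/7.
On each subinterval the trapezoid contributes (Δt_i/2)·[r(t_{i-1}) + r(t_i)].
Sum ≈ 1.0592.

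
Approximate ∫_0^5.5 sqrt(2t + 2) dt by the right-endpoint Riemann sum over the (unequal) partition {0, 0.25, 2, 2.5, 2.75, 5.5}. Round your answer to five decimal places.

16.60469

Subinterval widths: 0.25, 1.75, 0.5, 0.25, 2.75.
Right endpoints: 0.25, 2, 2.5, 2.75, 5.5.
f(0.25) ≈ 1.58114, f(2) ≈ 2.44949, f(2.5) ≈ 2.64575, f(2.75) ≈ 2.73861, f(5.5) ≈ 3.60555.
Sum = Σ Δt_i · f(t_i).
Sum ≈ 16.60469.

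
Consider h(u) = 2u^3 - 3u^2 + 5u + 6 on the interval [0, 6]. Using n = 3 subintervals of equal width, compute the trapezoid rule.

Δu = (6 − 0)/3 = 2.
h(0) = 6, h(2) = 20, h(4) = 106, h(6) = 360.
T_3 = (Δu/2)·[h(u_0) + 2h(u_1) + 2h(u_2) + h(u_3)].
Sum = 618.

618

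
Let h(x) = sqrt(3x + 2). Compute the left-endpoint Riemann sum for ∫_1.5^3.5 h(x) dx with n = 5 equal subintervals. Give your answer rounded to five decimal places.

5.93891

Δx = (3.5 − 1.5)/5 = 0.4.
Left endpoints: 1.5, 1.9, 2.3, 2.7, 3.1.
h(1.5) ≈ 2.54951, h(1.9) ≈ 2.77489, h(2.3) ≈ 2.98329, h(2.7) ≈ 3.17805, h(3.1) ≈ 3.36155.
Sum = Δx · [h(1.5) + h(1.9) + h(2.3) + h(2.7) + h(3.1)].
Sum ≈ 5.93891.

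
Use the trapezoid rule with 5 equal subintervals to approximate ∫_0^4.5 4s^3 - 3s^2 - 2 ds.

Δs = (4.5 − 0)/5 = 0.9.
f(0) = -2, f(0.9) = -1.514, f(1.8) = 11.608, f(2.7) = 54.862, f(3.6) = 145.744, f(4.5) = 301.75.
T_5 = (Δs/2)·[f(s_0) + 2f(s_1) + ... + 2f(s_{4}) + f(s_5)].
Sum = 324.5175.

324.5175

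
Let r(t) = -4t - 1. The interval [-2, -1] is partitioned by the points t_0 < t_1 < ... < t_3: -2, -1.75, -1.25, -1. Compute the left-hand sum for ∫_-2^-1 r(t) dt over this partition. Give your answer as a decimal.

5.75

Subinterval widths: 0.25, 0.5, 0.25.
Left endpoints: -2, -1.75, -1.25.
r(-2) = 7, r(-1.75) = 6, r(-1.25) = 4.
Sum = Σ Δt_i · r(t_i).
Sum = 5.75.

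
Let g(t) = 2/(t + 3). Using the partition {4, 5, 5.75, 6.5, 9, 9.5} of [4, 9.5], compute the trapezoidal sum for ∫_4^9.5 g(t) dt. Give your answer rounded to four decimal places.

1.1651

Subinterval widths: 1, 0.75, 0.75, 2.5, 0.5.
g(4) = 2/7, g(5) = 0.25, g(5.75) = 8/35, g(6.5) = 4/19, g(9) = 1/6, g(9.5) = 0.16.
On each subinterval the trapezoid contributes (Δt_i/2)·[g(t_{i-1}) + g(t_i)].
Sum ≈ 1.1651.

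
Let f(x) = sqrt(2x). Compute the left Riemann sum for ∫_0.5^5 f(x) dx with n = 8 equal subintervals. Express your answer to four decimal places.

9.5818

Δx = (5 − 0.5)/8 = 0.5625.
Left endpoints: 0.5, 1.0625, 1.625, 2.1875, 2.75, 3.3125, 3.875, 4.4375.
f(0.5) ≈ 1.0000, f(1.0625) ≈ 1.4577, f(1.625) ≈ 1.8028, f(2.1875) ≈ 2.0917, f(2.75) ≈ 2.3452, f(3.3125) ≈ 2.5739, f(3.875) ≈ 2.7839, f(4.4375) ≈ 2.9791.
Sum = Δx · [f(0.5) + f(1.0625) + f(1.625) + ...].
Sum ≈ 9.5818.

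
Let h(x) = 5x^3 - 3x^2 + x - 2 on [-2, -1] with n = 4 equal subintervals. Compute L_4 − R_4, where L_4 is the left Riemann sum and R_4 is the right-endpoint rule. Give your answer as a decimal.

L_4 = -35.140625.
R_4 = -23.890625.
L_4 − R_4 = -11.25.

-11.25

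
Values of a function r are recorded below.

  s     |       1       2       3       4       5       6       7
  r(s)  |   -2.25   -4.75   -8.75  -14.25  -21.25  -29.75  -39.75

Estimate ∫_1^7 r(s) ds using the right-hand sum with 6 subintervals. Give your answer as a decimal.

-118.5

Δs = 1.
Sum = 1·[(-4.75) + (-8.75) + (-14.25) + (-21.25) + (-29.75) + (-39.75)] = -118.5.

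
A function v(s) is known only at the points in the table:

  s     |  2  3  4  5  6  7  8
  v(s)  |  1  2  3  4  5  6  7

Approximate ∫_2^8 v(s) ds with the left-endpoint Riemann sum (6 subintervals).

Δs = 1.
Sum = 1·[1 + 2 + 3 + 4 + 5 + 6] = 21.

21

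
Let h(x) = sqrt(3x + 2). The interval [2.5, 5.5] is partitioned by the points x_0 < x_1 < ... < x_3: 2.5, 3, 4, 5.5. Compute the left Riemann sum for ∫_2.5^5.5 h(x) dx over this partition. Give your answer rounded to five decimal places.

Subinterval widths: 0.5, 1, 1.5.
Left endpoints: 2.5, 3, 4.
h(2.5) ≈ 3.08221, h(3) ≈ 3.31662, h(4) ≈ 3.74166.
Sum = Σ Δx_i · h(x_i).
Sum ≈ 10.47021.

10.47021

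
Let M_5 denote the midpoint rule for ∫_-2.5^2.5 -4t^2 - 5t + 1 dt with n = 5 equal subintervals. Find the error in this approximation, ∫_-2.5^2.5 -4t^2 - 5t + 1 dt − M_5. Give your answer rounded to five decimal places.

-1.66667

Exact integral: ∫_-2.5^2.5 f(t) dt ≈ -36.6666667.
M_5 = -35.
Error ≈ -36.6666667 − (-35) ≈ -1.66667.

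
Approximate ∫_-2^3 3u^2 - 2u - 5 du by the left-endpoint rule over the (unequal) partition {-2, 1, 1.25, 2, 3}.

32.890625

Subinterval widths: 3, 0.25, 0.75, 1.
Left endpoints: -2, 1, 1.25, 2.
f(-2) = 11, f(1) = -4, f(1.25) = -2.8125, f(2) = 3.
Sum = Σ Δu_i · f(u_i).
Sum = 32.890625.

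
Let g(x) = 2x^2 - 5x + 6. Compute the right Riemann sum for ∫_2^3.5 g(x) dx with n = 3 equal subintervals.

Δx = (3.5 − 2)/3 = 0.5.
Right endpoints: 2.5, 3, 3.5.
g(2.5) = 6, g(3) = 9, g(3.5) = 13.
Sum = Δx · [g(2.5) + g(3) + g(3.5)].
Sum = 14.

14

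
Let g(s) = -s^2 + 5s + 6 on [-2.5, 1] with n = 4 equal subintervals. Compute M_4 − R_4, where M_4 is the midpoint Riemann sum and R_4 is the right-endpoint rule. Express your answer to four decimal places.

-9.2832

M_4 ≈ 2.556641.
R_4 = 11.83984375.
M_4 − R_4 ≈ -9.2832.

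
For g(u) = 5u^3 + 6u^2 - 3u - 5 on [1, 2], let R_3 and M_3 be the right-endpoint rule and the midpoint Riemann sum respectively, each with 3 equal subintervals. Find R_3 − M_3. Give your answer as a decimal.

9.125

R_3 ≈ 32.11111.
M_3 ≈ 22.98611.
R_3 − M_3 = 9.125.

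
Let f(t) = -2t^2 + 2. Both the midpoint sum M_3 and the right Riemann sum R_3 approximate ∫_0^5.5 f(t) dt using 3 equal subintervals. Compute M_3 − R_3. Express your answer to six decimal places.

64.701389

M_3 ≈ -96.83564815.
R_3 ≈ -161.53703704.
M_3 − R_3 ≈ 64.701389.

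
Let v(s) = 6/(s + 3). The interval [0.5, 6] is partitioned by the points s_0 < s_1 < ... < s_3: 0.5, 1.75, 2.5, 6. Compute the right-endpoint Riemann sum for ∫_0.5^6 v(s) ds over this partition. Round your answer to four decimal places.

4.7305

Subinterval widths: 1.25, 0.75, 3.5.
Right endpoints: 1.75, 2.5, 6.
v(1.75) = 24/19, v(2.5) = 12/11, v(6) = 2/3.
Sum = Σ Δs_i · v(s_i).
Sum ≈ 4.7305.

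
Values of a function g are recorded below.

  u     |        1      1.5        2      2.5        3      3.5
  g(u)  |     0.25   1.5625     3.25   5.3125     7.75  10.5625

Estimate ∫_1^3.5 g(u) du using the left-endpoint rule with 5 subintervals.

Δu = 0.5.
Sum = 0.5·[0.25 + 1.5625 + 3.25 + 5.3125 + 7.75] = 9.0625.

9.0625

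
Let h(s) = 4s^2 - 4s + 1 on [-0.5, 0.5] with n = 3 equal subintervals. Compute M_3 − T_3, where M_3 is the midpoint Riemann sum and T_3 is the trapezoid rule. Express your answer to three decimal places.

-0.111

M_3 ≈ 1.29630.
T_3 ≈ 1.40741.
M_3 − T_3 ≈ -0.111.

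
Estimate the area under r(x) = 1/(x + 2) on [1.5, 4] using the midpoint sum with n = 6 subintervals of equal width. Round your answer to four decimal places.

0.5386

Δx = (4 − 1.5)/6 = 5/12.
Midpoints: 41/24, 2.125, 61/24, 71/24, 3.375, 91/24.
r(41/24) = 24/89, r(2.125) = 8/33, r(61/24) = 24/109, r(71/24) = 24/119, r(3.375) = 8/43, r(91/24) = 24/139.
Sum = Δx · [r(41/24) + r(2.125) + r(61/24) + ...].
Sum ≈ 0.5386.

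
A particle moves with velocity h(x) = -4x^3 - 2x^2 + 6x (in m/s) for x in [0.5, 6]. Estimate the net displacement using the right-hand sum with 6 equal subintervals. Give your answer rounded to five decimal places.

-1777.60127

Δx = (6 − 0.5)/6 = 11/12.
Right endpoints: 17/12, 7/3, 3.25, 25/6, 61/12, 6.
h(17/12) = -2975/432, h(7/3) = -1288/27, h(3.25) = -138.9375, h(25/6) = -8075/27, h(61/12) = -236131/432, h(6) = -900.
Sum = Δx · [h(17/12) + h(7/3) + h(3.25) + ...].
Sum ≈ -1777.60127.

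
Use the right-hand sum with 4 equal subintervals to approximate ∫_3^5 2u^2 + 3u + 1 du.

Δu = (5 − 3)/4 = 0.5.
Right endpoints: 3.5, 4, 4.5, 5.
f(3.5) = 36, f(4) = 45, f(4.5) = 55, f(5) = 66.
Sum = Δu · [f(3.5) + f(4) + f(4.5) + f(5)].
Sum = 101.

101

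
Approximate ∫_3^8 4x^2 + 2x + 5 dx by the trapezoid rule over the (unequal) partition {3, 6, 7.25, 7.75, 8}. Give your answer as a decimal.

Subinterval widths: 3, 1.25, 0.5, 0.25.
f(3) = 47, f(6) = 161, f(7.25) = 229.75, f(7.75) = 260.75, f(8) = 277.
On each subinterval the trapezoid contributes (Δx_i/2)·[f(x_{i-1}) + f(x_i)].
Sum = 746.0625.

746.0625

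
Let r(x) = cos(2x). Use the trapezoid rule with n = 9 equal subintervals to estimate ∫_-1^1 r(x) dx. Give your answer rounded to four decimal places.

0.8943

Δx = (1 − (-1))/9 = 2/9.
r(-1) ≈ -0.4161, r(-7/9) ≈ 0.0152, r(-5/9) ≈ 0.4437, r(-1/3) ≈ 0.7859, r(-1/9) ≈ 0.9754, r(1/9) ≈ 0.9754, r(1/3) ≈ 0.7859, r(5/9) ≈ 0.4437, r(7/9) ≈ 0.0152, r(1) ≈ -0.4161.
T_9 = (Δx/2)·[r(x_0) + 2r(x_1) + ... + 2r(x_{8}) + r(x_9)].
Sum ≈ 0.8943.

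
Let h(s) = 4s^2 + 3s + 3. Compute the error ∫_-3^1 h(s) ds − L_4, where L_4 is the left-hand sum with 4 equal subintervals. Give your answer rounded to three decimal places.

-12.667

Exact integral: ∫_-3^1 h(s) ds ≈ 37.33333.
L_4 = 50.
Error ≈ 37.33333 − 50 ≈ -12.667.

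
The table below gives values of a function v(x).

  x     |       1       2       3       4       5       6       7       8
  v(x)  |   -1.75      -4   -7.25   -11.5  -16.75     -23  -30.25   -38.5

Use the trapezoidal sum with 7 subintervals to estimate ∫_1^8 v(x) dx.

-112.875

Δx = 1.
T_7 = (1/2)·[(-1.75) + 2·(-4) + 2·(-7.25) + 2·(-11.5) + 2·(-16.75) + 2·(-23) + 2·(-30.25) + (-38.5)] = -112.875.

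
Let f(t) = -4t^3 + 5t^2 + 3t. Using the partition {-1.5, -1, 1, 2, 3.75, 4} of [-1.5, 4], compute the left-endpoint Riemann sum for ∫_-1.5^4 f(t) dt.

-16.71875

Subinterval widths: 0.5, 2, 1, 1.75, 0.25.
Left endpoints: -1.5, -1, 1, 2, 3.75.
f(-1.5) = 20.25, f(-1) = 6, f(1) = 4, f(2) = -6, f(3.75) = -129.375.
Sum = Σ Δt_i · f(t_i).
Sum = -16.71875.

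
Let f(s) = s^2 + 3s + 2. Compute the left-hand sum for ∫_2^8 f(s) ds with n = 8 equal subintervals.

Δs = (8 − 2)/8 = 0.75.
Left endpoints: 2, 2.75, 3.5, 4.25, 5, 5.75, 6.5, 7.25.
f(2) = 12, f(2.75) = 17.8125, f(3.5) = 24.75, f(4.25) = 32.8125, f(5) = 42, f(5.75) = 52.3125, f(6.5) = 63.75, f(7.25) = 76.3125.
Sum = Δs · [f(2) + f(2.75) + f(3.5) + ...].
Sum = 241.3125.

241.3125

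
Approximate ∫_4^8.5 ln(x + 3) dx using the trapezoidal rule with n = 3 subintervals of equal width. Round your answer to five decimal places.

Δx = (8.5 − 4)/3 = 1.5.
f(4) ≈ 1.94591, f(5.5) ≈ 2.14007, f(7) ≈ 2.30259, f(8.5) ≈ 2.44235.
T_3 = (Δx/2)·[f(x_0) + 2f(x_1) + 2f(x_2) + f(x_3)].
Sum ≈ 9.95517.

9.95517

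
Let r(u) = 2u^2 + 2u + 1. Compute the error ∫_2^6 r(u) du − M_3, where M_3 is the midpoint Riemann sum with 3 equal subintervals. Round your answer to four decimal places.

Exact integral: ∫_2^6 r(u) du ≈ 174.666667.
M_3 ≈ 173.481481.
Error ≈ 174.666667 − 173.481481 ≈ 1.1852.

1.1852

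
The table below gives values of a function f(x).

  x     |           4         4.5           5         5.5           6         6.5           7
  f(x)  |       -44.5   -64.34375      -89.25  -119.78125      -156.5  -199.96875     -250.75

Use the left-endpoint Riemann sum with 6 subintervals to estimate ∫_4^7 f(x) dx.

Δx = 0.5.
Sum = 0.5·[(-44.5) + (-64.34375) + (-89.25) + (-119.78125) + (-156.5) + (-199.96875)] = -337.171875.

-337.171875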